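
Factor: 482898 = 2^1*3^1 * 13^1 * 41^1 * 151^1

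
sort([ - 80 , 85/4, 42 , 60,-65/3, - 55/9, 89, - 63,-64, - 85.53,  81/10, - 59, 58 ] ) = [ - 85.53, - 80, - 64,- 63,  -  59, - 65/3, - 55/9,81/10, 85/4,  42, 58,60,89]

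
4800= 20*240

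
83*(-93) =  - 7719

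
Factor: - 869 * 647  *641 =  - 11^1*79^1*641^1*647^1 = -  360397763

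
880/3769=880/3769= 0.23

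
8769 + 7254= 16023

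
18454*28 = 516712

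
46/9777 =46/9777= 0.00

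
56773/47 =56773/47 = 1207.94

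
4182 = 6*697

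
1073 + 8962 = 10035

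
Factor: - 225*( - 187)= 42075 = 3^2*5^2*11^1 * 17^1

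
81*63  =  5103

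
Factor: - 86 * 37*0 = 0 = 0^1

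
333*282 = 93906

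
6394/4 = 3197/2 = 1598.50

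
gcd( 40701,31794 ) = 3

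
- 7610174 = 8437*( - 902)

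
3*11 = 33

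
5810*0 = 0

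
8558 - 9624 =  - 1066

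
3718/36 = 1859/18 = 103.28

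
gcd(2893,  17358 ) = 2893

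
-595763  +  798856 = 203093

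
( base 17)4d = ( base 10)81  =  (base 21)3I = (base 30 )2l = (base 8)121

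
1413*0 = 0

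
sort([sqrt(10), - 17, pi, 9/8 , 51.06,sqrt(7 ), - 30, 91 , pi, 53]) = [ - 30, - 17, 9/8,sqrt(7),pi, pi , sqrt ( 10 ) , 51.06,53, 91]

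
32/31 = 1 + 1/31 = 1.03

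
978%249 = 231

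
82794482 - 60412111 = 22382371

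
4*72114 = 288456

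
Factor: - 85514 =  - 2^1*11^1*  13^2 * 23^1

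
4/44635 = 4/44635 = 0.00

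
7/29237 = 7/29237 = 0.00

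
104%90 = 14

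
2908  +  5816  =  8724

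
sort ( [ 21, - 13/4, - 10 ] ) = [ - 10, - 13/4, 21]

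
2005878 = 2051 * 978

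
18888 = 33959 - 15071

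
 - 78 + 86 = 8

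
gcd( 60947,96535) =1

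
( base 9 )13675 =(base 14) 3566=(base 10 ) 9302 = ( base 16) 2456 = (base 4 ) 2101112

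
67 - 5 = 62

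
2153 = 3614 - 1461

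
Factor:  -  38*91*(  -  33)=2^1*3^1*7^1*11^1*  13^1*19^1 = 114114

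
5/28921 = 5/28921  =  0.00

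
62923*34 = 2139382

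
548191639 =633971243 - 85779604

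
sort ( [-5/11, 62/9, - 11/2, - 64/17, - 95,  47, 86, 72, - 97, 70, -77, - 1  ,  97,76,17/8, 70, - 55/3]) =[ - 97 , - 95, - 77,- 55/3  , - 11/2, - 64/17  , - 1, - 5/11,17/8,  62/9,  47,70 , 70,72,  76, 86,97] 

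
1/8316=1/8316 = 0.00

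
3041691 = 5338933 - 2297242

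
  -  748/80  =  -187/20= -  9.35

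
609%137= 61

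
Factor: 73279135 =5^1*97^1 *151091^1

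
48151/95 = 48151/95 = 506.85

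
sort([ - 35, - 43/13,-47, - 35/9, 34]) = [ - 47,-35, -35/9,-43/13, 34]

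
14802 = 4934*3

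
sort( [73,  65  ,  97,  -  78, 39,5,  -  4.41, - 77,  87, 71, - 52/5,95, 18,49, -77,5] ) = [ - 78,-77, - 77, - 52/5 , - 4.41, 5, 5  ,  18, 39,49, 65,71,73, 87, 95, 97] 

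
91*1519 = 138229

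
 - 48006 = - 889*54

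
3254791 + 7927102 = 11181893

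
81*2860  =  231660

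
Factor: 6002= 2^1*3001^1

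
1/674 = 1/674 = 0.00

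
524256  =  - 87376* ( - 6)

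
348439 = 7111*49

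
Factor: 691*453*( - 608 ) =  - 190317984 = - 2^5*3^1*19^1*151^1 * 691^1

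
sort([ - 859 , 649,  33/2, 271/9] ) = [-859,33/2, 271/9, 649 ] 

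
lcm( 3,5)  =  15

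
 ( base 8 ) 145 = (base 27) 3K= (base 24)45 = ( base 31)38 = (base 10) 101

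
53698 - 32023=21675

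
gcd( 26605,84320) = 85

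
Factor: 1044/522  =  2  =  2^1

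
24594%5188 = 3842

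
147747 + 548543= 696290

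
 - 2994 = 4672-7666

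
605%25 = 5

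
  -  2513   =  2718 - 5231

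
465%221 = 23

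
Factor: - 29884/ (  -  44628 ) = 3^(- 1)* 31^1*241^1 * 3719^ ( - 1 ) = 7471/11157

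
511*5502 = 2811522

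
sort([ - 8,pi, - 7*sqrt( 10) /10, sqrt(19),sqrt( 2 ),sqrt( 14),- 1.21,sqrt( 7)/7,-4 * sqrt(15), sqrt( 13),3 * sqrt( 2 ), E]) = [ - 4*sqrt( 15),-8,-7 * sqrt(10) /10, - 1.21, sqrt( 7 ) /7,sqrt( 2 ),E,pi , sqrt( 13 ),sqrt( 14), 3*sqrt( 2),sqrt( 19 )] 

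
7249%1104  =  625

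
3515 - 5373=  - 1858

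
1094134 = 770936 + 323198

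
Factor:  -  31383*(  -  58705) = 3^2*5^1*11^1*59^1 * 199^1*317^1= 1842339015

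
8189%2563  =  500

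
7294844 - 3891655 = 3403189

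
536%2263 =536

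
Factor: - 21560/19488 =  - 2^( - 2)*3^( - 1)*5^1*7^1 *11^1*29^ ( - 1) = - 385/348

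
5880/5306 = 420/379= 1.11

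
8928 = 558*16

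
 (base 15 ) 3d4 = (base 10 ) 874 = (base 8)1552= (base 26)17g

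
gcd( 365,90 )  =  5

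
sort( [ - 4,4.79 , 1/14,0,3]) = [-4,0, 1/14,3,4.79]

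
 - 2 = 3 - 5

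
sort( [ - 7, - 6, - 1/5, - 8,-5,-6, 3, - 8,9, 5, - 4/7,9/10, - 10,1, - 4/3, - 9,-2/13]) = [ - 10, - 9,-8, - 8, - 7, - 6, - 6, - 5,-4/3, - 4/7 , - 1/5, - 2/13,9/10, 1, 3,5, 9] 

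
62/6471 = 62/6471 = 0.01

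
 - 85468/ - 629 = 135 + 553/629 = 135.88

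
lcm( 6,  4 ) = 12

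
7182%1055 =852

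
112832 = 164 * 688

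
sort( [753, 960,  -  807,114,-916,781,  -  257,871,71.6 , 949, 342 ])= [-916, - 807, - 257,71.6, 114, 342,753,  781 , 871, 949, 960 ]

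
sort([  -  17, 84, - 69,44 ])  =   [  -  69,-17,  44, 84]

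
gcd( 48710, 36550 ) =10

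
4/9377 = 4/9377 = 0.00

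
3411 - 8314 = -4903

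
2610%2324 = 286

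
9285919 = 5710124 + 3575795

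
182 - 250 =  - 68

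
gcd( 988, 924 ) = 4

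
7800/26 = 300 = 300.00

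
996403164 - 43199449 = 953203715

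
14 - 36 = - 22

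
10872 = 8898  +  1974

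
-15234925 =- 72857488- - 57622563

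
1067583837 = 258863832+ 808720005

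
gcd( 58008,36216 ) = 24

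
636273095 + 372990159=1009263254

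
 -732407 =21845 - 754252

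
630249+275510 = 905759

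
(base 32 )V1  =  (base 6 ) 4333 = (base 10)993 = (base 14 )50d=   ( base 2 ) 1111100001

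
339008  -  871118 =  - 532110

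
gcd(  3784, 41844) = 44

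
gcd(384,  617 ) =1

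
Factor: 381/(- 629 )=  - 3^1 *17^( - 1 ) * 37^( - 1)*127^1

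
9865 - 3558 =6307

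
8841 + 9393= 18234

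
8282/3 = 2760 + 2/3 = 2760.67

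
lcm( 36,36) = 36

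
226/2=113=113.00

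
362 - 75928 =  -  75566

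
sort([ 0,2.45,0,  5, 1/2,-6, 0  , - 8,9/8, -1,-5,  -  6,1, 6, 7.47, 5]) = [ - 8, - 6,  -  6, - 5,-1, 0, 0, 0, 1/2, 1, 9/8, 2.45 , 5, 5,6, 7.47 ]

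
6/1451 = 6/1451 = 0.00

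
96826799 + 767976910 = 864803709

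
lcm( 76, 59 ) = 4484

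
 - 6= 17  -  23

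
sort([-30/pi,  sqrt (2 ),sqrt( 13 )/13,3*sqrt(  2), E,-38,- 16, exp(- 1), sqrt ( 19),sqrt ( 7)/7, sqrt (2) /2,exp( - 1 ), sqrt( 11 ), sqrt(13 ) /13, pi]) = [ - 38, - 16, - 30/pi,sqrt(13)/13, sqrt( 13 ) /13, exp( - 1 ), exp( - 1),sqrt (7) /7, sqrt (2) /2 , sqrt( 2 ), E , pi, sqrt( 11 ), 3*sqrt (2),  sqrt (19 )]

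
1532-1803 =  - 271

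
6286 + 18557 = 24843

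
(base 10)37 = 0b100101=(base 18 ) 21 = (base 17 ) 23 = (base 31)16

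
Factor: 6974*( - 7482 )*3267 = -2^2*3^4*11^3*29^1*43^1*317^1 = - 170470321956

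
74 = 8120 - 8046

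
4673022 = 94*49713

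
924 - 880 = 44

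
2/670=1/335 =0.00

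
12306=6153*2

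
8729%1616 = 649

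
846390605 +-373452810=472937795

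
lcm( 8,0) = 0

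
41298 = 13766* 3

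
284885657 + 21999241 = 306884898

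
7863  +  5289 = 13152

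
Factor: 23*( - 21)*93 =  - 44919 = - 3^2*7^1*23^1  *31^1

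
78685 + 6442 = 85127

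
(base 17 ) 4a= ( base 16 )4e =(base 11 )71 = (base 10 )78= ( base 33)2c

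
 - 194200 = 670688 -864888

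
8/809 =8/809 = 0.01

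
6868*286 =1964248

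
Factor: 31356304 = 2^4*7^1*279967^1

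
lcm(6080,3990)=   127680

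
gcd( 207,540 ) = 9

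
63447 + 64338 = 127785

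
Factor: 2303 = 7^2*47^1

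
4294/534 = 2147/267 = 8.04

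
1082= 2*541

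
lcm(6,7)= 42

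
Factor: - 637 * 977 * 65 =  - 40452685= -  5^1*7^2*13^2*977^1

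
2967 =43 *69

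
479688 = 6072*79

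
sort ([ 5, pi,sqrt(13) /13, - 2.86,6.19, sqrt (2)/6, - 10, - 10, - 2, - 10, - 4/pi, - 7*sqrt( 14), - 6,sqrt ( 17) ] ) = [ - 7*sqrt (14),-10, - 10 , - 10, - 6, -2.86, - 2,  -  4/pi,  sqrt( 2 )/6, sqrt(13)/13,pi,sqrt ( 17),5  ,  6.19]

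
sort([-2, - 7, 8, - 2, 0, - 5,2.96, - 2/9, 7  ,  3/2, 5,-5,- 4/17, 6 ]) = [ - 7,-5,  -  5, - 2, - 2, - 4/17, - 2/9, 0, 3/2,2.96, 5 , 6 , 7, 8]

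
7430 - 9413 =-1983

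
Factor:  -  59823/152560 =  - 2^( - 4)*3^2*5^( - 1 )*17^2*23^1 * 1907^( - 1 ) 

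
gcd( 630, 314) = 2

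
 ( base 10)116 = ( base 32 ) 3K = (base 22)56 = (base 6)312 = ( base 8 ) 164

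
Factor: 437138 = 2^1 * 13^1 *17^1*23^1*43^1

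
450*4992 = 2246400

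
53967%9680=5567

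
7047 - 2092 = 4955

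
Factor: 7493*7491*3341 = 187530540483 = 3^1 * 11^1*13^1* 59^1*127^1*227^1*257^1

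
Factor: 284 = 2^2*71^1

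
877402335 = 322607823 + 554794512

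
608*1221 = 742368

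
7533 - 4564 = 2969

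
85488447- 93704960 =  - 8216513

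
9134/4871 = 1+ 4263/4871 = 1.88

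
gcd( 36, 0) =36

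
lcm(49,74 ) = 3626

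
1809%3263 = 1809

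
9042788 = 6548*1381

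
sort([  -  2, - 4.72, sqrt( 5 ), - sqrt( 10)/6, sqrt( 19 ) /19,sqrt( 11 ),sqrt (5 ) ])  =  [ - 4.72, - 2,- sqrt(10)/6, sqrt(19 ) /19, sqrt( 5),sqrt( 5), sqrt( 11 )]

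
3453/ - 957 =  - 1151/319 =- 3.61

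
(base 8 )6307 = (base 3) 11111011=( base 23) 645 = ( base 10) 3271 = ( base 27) 4D4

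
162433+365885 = 528318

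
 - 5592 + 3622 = -1970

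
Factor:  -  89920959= - 3^1*223^1*257^1*523^1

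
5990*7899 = 47315010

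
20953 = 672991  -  652038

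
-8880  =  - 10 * 888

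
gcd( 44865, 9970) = 4985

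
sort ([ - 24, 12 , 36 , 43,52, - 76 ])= [ - 76,-24 , 12, 36 , 43,52 ] 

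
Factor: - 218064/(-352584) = 154/249 = 2^1*3^( - 1)*7^1*11^1*83^(-1 ) 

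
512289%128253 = 127530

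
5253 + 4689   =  9942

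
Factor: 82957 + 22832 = 105789 = 3^1 *179^1*197^1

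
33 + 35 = 68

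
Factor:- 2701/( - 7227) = 3^ ( - 2 )*11^( - 1)*37^1  =  37/99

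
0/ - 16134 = 0/1 = - 0.00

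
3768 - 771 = 2997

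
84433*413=34870829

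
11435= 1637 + 9798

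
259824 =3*86608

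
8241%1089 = 618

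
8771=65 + 8706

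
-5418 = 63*( - 86)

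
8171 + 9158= 17329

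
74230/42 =1767+8/21 = 1767.38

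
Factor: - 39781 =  - 7^1*5683^1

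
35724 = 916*39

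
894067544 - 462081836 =431985708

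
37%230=37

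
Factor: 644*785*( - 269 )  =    -  135990260 = - 2^2 * 5^1*7^1*23^1* 157^1 * 269^1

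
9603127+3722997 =13326124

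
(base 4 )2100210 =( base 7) 35655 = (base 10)9252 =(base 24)g1c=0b10010000100100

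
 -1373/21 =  - 1373/21 = - 65.38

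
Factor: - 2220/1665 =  - 4/3 = - 2^2 * 3^(-1 ) 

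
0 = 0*2558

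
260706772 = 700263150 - 439556378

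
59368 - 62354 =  - 2986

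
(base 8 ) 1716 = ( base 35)rt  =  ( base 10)974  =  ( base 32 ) ue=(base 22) 206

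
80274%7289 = 95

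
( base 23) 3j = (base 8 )130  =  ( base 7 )154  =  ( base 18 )4G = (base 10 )88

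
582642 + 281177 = 863819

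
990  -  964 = 26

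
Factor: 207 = 3^2*23^1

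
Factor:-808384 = -2^6 * 17^1*743^1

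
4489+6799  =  11288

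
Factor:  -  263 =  - 263^1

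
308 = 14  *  22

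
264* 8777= 2317128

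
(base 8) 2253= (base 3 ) 1122021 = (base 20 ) 2jf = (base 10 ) 1195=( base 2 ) 10010101011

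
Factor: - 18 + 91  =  73= 73^1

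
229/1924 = 229/1924 = 0.12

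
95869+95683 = 191552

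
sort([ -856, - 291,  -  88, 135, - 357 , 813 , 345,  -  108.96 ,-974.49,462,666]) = [ - 974.49,  -  856, - 357,- 291, - 108.96 , - 88, 135, 345,462,  666,813]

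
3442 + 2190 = 5632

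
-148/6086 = -1  +  2969/3043 =-  0.02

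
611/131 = 4 + 87/131 = 4.66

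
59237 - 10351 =48886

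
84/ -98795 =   -  84/98795= -0.00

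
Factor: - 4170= - 2^1*3^1*5^1*139^1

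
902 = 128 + 774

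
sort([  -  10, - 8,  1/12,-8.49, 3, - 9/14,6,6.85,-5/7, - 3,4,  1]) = [ - 10,- 8.49, - 8,-3,  -  5/7, - 9/14,1/12,  1,3, 4, 6,6.85] 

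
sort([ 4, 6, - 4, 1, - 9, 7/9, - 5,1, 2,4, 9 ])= [ - 9, - 5, - 4,7/9,1, 1, 2, 4,4, 6, 9] 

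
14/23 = 14/23   =  0.61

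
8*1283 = 10264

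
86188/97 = 888 + 52/97 = 888.54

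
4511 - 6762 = -2251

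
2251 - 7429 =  - 5178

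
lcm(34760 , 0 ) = 0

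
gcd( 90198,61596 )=18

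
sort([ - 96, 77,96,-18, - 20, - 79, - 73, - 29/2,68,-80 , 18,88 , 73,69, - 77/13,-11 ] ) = [-96,-80, - 79,-73, - 20,-18,-29/2, - 11,-77/13, 18,68,69  ,  73,77,88,96]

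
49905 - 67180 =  - 17275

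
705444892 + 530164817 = 1235609709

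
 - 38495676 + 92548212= 54052536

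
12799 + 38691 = 51490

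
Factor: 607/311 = 311^( - 1)*607^1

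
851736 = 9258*92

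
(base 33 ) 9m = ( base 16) 13F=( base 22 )eb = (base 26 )C7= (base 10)319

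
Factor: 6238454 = 2^1 * 521^1*5987^1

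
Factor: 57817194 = 2^1 * 3^1 * 9636199^1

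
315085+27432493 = 27747578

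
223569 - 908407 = -684838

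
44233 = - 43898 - -88131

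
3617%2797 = 820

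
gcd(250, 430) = 10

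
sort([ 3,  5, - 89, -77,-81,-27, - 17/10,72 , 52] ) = [ - 89,-81,-77, - 27, - 17/10 , 3, 5, 52, 72] 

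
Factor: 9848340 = 2^2*3^2*5^1*54713^1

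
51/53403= 17/17801 = 0.00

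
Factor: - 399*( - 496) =197904 = 2^4*3^1*7^1 * 19^1*31^1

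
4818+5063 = 9881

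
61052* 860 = 52504720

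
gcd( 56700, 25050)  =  150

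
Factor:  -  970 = -2^1*5^1 * 97^1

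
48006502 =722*66491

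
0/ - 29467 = 0/1  =  -0.00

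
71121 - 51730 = 19391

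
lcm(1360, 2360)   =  80240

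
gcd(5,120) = 5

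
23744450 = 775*30638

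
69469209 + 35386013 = 104855222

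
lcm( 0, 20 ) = 0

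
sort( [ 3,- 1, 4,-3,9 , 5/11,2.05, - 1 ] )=[-3,  -  1, - 1, 5/11,2.05,  3 , 4, 9] 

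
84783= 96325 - 11542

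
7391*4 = 29564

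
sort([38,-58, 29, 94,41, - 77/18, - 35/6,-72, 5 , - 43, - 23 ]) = [ -72, - 58, - 43, - 23, - 35/6, - 77/18 , 5,  29,38,41, 94 ] 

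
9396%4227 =942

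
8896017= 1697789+7198228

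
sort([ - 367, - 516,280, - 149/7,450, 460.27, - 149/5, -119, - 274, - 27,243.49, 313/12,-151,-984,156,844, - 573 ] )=[ - 984, - 573 , - 516, - 367, - 274,  -  151,-119,-149/5, - 27,  -  149/7, 313/12,156, 243.49, 280,450, 460.27,844 ]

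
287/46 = 6 + 11/46 = 6.24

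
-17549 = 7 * ( - 2507)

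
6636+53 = 6689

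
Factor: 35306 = 2^1*127^1*139^1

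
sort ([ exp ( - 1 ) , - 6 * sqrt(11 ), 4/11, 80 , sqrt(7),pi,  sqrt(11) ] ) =[ - 6 * sqrt( 11), 4/11, exp ( - 1 ),sqrt(7), pi, sqrt( 11 ), 80]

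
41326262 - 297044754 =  - 255718492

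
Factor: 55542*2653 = 147352926 = 2^1*3^1*7^1*379^1*9257^1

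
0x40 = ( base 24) 2g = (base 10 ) 64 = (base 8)100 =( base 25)2E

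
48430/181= 48430/181 = 267.57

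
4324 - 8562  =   - 4238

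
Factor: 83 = 83^1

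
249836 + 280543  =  530379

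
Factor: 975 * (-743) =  - 724425 = -3^1 *5^2*13^1*743^1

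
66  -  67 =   -  1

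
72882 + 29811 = 102693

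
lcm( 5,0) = 0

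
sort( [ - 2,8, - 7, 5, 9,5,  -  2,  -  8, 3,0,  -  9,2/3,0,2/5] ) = [ - 9,  -  8, - 7, -2, - 2,0,0 , 2/5,2/3,3,5,5, 8,9]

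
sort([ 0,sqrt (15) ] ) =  [ 0,sqrt( 15)]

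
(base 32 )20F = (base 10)2063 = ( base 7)6005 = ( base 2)100000001111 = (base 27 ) 2mb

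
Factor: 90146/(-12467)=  - 94/13 = - 2^1*13^(  -  1)*47^1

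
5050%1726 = 1598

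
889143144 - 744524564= 144618580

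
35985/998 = 35985/998= 36.06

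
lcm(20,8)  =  40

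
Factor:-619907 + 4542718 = 3922811  =  23^1*170557^1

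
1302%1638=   1302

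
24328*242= 5887376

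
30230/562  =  53 + 222/281=53.79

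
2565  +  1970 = 4535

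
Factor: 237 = 3^1* 79^1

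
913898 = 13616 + 900282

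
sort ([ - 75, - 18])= [ - 75, - 18] 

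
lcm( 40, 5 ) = 40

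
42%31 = 11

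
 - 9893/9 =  - 9893/9=-1099.22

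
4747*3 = 14241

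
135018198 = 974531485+-839513287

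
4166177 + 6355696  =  10521873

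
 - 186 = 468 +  - 654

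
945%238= 231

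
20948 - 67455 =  - 46507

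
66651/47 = 1418 +5/47 = 1418.11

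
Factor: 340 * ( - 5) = -1700 = - 2^2*5^2*17^1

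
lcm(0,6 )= 0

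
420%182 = 56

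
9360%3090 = 90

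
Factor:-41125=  - 5^3*7^1*47^1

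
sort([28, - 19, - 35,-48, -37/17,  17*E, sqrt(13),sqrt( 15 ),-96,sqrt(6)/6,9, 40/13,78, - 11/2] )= [ - 96,-48, - 35,- 19, - 11/2, - 37/17, sqrt( 6)/6,40/13,sqrt ( 13 ), sqrt(15), 9,28,17*E, 78 ]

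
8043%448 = 427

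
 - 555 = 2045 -2600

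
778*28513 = 22183114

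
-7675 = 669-8344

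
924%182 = 14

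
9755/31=9755/31=314.68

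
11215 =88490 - 77275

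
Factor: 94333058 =2^1*89^1*529961^1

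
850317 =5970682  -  5120365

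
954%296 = 66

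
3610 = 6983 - 3373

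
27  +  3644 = 3671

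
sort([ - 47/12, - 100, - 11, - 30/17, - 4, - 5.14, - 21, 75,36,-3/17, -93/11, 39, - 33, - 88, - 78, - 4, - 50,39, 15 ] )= [ -100, - 88, - 78, - 50, - 33, -21, - 11, - 93/11, - 5.14, - 4,-4, - 47/12,-30/17, - 3/17,  15, 36, 39, 39,75] 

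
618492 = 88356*7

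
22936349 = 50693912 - 27757563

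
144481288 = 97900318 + 46580970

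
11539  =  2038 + 9501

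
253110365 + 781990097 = 1035100462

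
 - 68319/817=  - 84+309/817 = - 83.62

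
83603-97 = 83506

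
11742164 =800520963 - 788778799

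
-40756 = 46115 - 86871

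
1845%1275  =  570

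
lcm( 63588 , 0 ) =0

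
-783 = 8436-9219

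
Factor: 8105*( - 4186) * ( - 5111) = 173403605830 = 2^1*5^1*7^1*13^1 *19^1*23^1*269^1*1621^1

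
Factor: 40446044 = 2^2  *10111511^1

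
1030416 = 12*85868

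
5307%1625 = 432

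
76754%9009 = 4682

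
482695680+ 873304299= 1355999979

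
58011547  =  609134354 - 551122807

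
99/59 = 99/59 = 1.68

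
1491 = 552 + 939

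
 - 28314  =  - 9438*3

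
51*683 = 34833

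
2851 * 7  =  19957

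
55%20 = 15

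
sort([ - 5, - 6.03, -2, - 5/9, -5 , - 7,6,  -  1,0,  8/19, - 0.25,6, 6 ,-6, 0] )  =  [ - 7, -6.03, - 6, - 5, -5, - 2,  -  1,-5/9, - 0.25,  0,0,8/19,6,6, 6]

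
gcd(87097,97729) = 1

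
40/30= 4/3 = 1.33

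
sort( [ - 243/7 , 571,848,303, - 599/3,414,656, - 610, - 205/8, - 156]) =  [ - 610, - 599/3, - 156,-243/7, - 205/8,303, 414,571, 656,848]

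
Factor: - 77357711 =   -  77357711^1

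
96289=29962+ 66327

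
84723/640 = 132 + 243/640 = 132.38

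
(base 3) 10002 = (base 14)5d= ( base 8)123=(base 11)76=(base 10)83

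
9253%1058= 789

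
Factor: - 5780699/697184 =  - 2^( - 5 )*21787^( - 1 )*5780699^1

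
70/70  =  1 = 1.00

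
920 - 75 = 845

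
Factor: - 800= - 2^5*5^2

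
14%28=14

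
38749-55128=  - 16379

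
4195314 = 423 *9918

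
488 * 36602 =17861776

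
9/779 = 9/779 = 0.01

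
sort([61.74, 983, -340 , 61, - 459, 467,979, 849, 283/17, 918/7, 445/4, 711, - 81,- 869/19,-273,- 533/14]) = [-459, - 340,-273,-81, -869/19, - 533/14, 283/17,61, 61.74,445/4, 918/7,467,711, 849,979,983]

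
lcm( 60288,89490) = 5727360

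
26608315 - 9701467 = 16906848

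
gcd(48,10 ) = 2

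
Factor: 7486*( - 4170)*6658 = - 207840255960 = -2^3*3^1*5^1*19^1*139^1*197^1*3329^1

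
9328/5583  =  9328/5583 = 1.67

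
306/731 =18/43 = 0.42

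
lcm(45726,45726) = 45726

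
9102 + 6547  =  15649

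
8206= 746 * 11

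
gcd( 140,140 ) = 140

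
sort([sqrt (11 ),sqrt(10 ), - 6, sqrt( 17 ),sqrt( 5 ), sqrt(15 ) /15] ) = [ - 6 , sqrt( 15 ) /15,sqrt(5 ),sqrt ( 10 ),  sqrt ( 11 ),sqrt(17)] 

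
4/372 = 1/93= 0.01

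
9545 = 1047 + 8498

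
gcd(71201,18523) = 1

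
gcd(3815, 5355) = 35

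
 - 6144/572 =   -  1536/143 = - 10.74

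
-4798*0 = 0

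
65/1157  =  5/89 =0.06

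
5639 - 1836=3803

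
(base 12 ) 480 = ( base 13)3C9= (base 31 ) ll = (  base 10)672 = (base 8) 1240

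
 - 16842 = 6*( - 2807) 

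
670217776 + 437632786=1107850562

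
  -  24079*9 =- 216711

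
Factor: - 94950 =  - 2^1*3^2*5^2*211^1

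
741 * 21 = 15561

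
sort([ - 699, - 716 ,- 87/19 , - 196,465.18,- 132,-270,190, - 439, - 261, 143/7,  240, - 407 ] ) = [ - 716, - 699, - 439, - 407, - 270, - 261, - 196, - 132, - 87/19, 143/7,190 , 240,  465.18]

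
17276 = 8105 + 9171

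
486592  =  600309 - 113717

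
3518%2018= 1500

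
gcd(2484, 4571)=1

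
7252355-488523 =6763832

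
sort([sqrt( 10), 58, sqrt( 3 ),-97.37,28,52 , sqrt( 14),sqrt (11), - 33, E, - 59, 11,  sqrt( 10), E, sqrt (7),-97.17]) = [ - 97.37 ,-97.17,-59,-33,sqrt(3 ),sqrt (7 ),E,E,sqrt (10 ), sqrt(10 ), sqrt(11 ), sqrt( 14 ), 11, 28, 52, 58]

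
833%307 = 219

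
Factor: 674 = 2^1*337^1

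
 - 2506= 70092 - 72598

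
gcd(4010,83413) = 1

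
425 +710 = 1135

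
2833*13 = 36829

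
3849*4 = 15396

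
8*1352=10816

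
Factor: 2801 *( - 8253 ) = - 3^2 * 7^1 * 131^1*2801^1 = -23116653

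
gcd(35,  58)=1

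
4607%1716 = 1175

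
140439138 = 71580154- - 68858984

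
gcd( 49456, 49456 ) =49456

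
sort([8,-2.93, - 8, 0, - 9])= [ - 9  ,  -  8, -2.93,  0, 8 ]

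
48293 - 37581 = 10712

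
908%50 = 8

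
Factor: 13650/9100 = 3/2 = 2^ (-1)*3^1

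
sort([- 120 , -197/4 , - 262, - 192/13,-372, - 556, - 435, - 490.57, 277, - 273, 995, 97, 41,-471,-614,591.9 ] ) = [ - 614, - 556, - 490.57, - 471, - 435, - 372,-273, - 262,  -  120, - 197/4, - 192/13,41 , 97 , 277, 591.9, 995]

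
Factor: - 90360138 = - 2^1 * 3^1*11^2*71^1*1753^1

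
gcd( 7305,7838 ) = 1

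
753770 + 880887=1634657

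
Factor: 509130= 2^1*3^2 * 5^1*5657^1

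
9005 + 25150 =34155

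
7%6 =1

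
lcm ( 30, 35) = 210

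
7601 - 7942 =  -341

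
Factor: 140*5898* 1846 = 2^4*3^1*5^1*7^1 *13^1*71^1*983^1  =  1524279120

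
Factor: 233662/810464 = 2^( - 4)*11^1*13^1 * 31^( - 1) = 143/496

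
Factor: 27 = 3^3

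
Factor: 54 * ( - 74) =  - 3996 =- 2^2*3^3*37^1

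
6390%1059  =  36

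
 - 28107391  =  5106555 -33213946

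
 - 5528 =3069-8597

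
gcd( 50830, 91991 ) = 1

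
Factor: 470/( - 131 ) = - 2^1 * 5^1*47^1*131^ ( - 1)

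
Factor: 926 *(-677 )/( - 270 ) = 3^( - 3 )*5^(-1 )*463^1*677^1= 313451/135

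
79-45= 34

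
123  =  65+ 58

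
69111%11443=453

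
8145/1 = 8145 = 8145.00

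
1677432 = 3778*444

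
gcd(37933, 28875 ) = 7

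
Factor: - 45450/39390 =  - 3^1*5^1*13^( - 1 ) = - 15/13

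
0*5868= 0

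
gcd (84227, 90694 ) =1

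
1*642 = 642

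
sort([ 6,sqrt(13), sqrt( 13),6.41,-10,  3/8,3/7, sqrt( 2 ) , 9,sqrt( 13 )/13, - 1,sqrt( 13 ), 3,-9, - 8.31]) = [ - 10, - 9, - 8.31,-1 , sqrt(13 ) /13 , 3/8,  3/7,sqrt(2 ), 3,sqrt( 13 ), sqrt( 13 ),sqrt( 13 ), 6,6.41,9]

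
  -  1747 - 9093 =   -  10840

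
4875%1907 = 1061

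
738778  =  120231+618547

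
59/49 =59/49 = 1.20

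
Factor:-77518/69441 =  - 2^1 *3^ (-1 )*7^3*79^(  -  1)*113^1*293^(-1) 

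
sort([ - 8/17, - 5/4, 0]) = [  -  5/4, - 8/17, 0]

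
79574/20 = 3978 + 7/10 = 3978.70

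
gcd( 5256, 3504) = 1752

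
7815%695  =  170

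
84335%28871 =26593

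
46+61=107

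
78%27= 24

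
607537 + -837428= - 229891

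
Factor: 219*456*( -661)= - 2^3*3^2*19^1*73^1 * 661^1 = - 66010104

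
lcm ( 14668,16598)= 630724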